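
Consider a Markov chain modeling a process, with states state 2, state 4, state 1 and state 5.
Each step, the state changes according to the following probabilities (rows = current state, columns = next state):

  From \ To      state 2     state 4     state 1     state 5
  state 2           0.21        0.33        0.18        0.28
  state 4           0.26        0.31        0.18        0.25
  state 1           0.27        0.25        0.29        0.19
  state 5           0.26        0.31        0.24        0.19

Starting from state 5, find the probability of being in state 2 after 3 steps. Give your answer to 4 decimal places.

0.2497

Propagate the distribution vector 3 steps from state 5.
After 0 steps: (0.0000, 0.0000, 0.0000, 1.0000)
After 1 step: (0.2600, 0.3100, 0.2400, 0.1900)
After 2 steps: (0.2494, 0.3008, 0.2178, 0.2320)
After 3 steps: (0.2497, 0.3019, 0.2179, 0.2305)
P(in state 2 after 3 steps) = 0.2497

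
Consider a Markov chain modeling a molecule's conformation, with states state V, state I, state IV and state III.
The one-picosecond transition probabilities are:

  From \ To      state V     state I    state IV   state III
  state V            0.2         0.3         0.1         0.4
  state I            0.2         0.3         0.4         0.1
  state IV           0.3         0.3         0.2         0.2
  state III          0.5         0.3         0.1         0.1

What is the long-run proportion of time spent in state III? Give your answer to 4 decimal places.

Let the stationary distribution be π with π = πP and π_1 + π_2 + π_3 + π_4 = 1.
π_1 = 0.2·π_1 + 0.2·π_2 + 0.3·π_3 + 0.5·π_4
π_2 = 0.3·π_1 + 0.3·π_2 + 0.3·π_3 + 0.3·π_4
π_3 = 0.1·π_1 + 0.4·π_2 + 0.2·π_3 + 0.1·π_4
Solving with the normalization constraint gives π = (0.2829, 0.3000, 0.2111, 0.2060).
So the stationary probability of state III is 0.2060.

0.2060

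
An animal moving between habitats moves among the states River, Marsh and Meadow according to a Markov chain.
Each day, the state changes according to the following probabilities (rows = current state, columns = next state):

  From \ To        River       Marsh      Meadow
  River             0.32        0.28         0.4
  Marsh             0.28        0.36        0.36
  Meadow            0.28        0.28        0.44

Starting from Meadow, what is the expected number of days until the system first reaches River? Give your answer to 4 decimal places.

Let t(s) be the expected number of days to first reach River from state s, with t(River) = 0. Conditioning on the first day:
t(Marsh) = 1 + 0.36·t(Marsh) + 0.36·t(Meadow)
t(Meadow) = 1 + 0.28·t(Marsh) + 0.44·t(Meadow)
Solving: t(Marsh) = 3.5714, t(Meadow) = 3.5714.
Expected days from Meadow to River: 3.5714.

3.5714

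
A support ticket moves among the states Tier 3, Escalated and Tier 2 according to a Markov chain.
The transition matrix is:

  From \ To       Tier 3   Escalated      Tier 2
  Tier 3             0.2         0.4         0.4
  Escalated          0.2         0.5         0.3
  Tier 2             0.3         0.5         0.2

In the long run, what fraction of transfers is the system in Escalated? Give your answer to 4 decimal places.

Let the stationary distribution be π with π = πP and π_1 + π_2 + π_3 = 1.
π_1 = 0.2·π_1 + 0.2·π_2 + 0.3·π_3
π_2 = 0.4·π_1 + 0.5·π_2 + 0.5·π_3
Solving with the normalization constraint gives π = (0.2294, 0.4771, 0.2936).
So the stationary probability of Escalated is 0.4771.

0.4771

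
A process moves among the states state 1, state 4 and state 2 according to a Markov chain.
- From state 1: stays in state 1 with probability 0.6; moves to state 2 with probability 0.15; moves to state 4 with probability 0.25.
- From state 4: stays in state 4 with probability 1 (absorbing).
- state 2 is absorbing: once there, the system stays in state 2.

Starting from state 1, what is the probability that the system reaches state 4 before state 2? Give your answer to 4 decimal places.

Let h(s) be the probability of absorption at state 4 starting from transient state s. Then h(state 4) = 1 and h(state 2) = 0. By first-step analysis:
h(state 1) = 0.6·h(state 1) + 0.25·1 + 0.15·0
Solving: h(state 1) = 0.6250.
Starting from state 1, the probability is 0.6250.

0.6250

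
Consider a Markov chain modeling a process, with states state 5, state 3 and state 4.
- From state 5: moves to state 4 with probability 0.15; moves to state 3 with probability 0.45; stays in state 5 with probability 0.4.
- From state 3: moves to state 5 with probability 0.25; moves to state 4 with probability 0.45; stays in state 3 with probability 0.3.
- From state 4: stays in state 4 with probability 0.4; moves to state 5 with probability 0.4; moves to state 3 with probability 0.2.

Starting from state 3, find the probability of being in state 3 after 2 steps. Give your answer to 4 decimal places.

Sum over the intermediate state after 1 step:
P = P(state 3→state 5)·P(state 5→state 3) + P(state 3→state 3)·P(state 3→state 3) + P(state 3→state 4)·P(state 4→state 3)
  = 0.25×0.45 + 0.3×0.3 + 0.45×0.2
  = 0.1125 + 0.0900 + 0.0900 = 0.2925

0.2925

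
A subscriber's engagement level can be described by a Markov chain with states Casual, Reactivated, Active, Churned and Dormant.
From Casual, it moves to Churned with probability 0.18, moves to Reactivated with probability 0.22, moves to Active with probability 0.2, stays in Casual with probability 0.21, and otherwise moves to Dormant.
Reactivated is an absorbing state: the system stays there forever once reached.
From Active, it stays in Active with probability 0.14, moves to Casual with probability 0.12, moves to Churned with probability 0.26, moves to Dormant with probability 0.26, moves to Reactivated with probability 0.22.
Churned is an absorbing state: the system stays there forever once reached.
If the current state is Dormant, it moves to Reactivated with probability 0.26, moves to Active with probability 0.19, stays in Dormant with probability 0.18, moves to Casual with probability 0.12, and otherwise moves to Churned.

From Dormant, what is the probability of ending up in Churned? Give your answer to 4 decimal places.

Let h(s) be the probability of absorption at Churned starting from transient state s. Then h(Churned) = 1 and h(Reactivated) = 0. By first-step analysis:
h(Casual) = 0.21·h(Casual) + 0.22·0 + 0.2·h(Active) + 0.18·1 + 0.19·h(Dormant)
h(Active) = 0.12·h(Casual) + 0.22·0 + 0.14·h(Active) + 0.26·1 + 0.26·h(Dormant)
h(Dormant) = 0.12·h(Casual) + 0.26·0 + 0.19·h(Active) + 0.25·1 + 0.18·h(Dormant)
Solving: h(Casual) = 0.4782, h(Active) = 0.5187, h(Dormant) = 0.4951.
Starting from Dormant, the probability is 0.4951.

0.4951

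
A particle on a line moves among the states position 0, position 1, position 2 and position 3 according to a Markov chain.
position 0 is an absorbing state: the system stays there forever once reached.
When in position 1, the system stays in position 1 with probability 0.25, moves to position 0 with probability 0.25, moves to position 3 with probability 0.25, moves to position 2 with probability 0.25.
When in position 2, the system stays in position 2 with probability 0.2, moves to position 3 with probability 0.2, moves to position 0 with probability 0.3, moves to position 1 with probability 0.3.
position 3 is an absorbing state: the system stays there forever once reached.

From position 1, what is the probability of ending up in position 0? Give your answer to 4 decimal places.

0.5238

Let h(s) be the probability of absorption at position 0 starting from transient state s. Then h(position 0) = 1 and h(position 3) = 0. By first-step analysis:
h(position 1) = 0.25·1 + 0.25·h(position 1) + 0.25·h(position 2) + 0.25·0
h(position 2) = 0.3·1 + 0.3·h(position 1) + 0.2·h(position 2) + 0.2·0
Solving: h(position 1) = 0.5238, h(position 2) = 0.5714.
Starting from position 1, the probability is 0.5238.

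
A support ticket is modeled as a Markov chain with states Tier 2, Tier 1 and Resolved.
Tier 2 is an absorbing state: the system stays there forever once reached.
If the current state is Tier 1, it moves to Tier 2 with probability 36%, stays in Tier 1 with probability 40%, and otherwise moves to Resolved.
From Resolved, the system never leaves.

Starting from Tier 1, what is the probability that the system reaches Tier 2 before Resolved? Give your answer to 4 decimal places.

Let h(s) be the probability of absorption at Tier 2 starting from transient state s. Then h(Tier 2) = 1 and h(Resolved) = 0. By first-step analysis:
h(Tier 1) = 0.36·1 + 0.4·h(Tier 1) + 0.24·0
Solving: h(Tier 1) = 0.6000.
Starting from Tier 1, the probability is 0.6000.

0.6000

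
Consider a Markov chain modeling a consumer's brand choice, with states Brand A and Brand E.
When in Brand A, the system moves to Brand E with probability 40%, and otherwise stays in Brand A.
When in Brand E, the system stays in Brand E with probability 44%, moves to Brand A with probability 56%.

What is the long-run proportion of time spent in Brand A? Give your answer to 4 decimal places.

Let the stationary distribution be π with π = πP and π_1 + π_2 = 1.
π_1 = 0.6·π_1 + 0.56·π_2
Solving with the normalization constraint gives π = (0.5833, 0.4167).
So the stationary probability of Brand A is 0.5833.

0.5833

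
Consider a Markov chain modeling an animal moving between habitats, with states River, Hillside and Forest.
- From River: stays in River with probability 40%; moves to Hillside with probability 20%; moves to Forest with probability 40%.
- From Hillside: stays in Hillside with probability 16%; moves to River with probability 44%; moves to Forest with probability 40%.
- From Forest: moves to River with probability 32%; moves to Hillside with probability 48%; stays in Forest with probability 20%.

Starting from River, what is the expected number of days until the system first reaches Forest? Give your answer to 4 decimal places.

2.5000

Let t(s) be the expected number of days to first reach Forest from state s, with t(Forest) = 0. Conditioning on the first day:
t(River) = 1 + 0.4·t(River) + 0.2·t(Hillside)
t(Hillside) = 1 + 0.44·t(River) + 0.16·t(Hillside)
Solving: t(River) = 2.5000, t(Hillside) = 2.5000.
Expected days from River to Forest: 2.5000.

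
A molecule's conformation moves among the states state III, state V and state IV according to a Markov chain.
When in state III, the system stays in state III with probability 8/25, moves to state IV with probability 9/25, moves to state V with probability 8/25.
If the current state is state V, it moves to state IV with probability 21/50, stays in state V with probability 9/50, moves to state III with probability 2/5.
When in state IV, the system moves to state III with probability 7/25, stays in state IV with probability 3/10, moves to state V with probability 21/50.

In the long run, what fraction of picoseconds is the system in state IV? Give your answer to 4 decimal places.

0.3573

Let the stationary distribution be π with π = πP and π_1 + π_2 + π_3 = 1.
π_1 = 0.32·π_1 + 0.4·π_2 + 0.28·π_3
π_2 = 0.32·π_1 + 0.18·π_2 + 0.42·π_3
Solving with the normalization constraint gives π = (0.3307, 0.3120, 0.3573).
So the stationary probability of state IV is 0.3573.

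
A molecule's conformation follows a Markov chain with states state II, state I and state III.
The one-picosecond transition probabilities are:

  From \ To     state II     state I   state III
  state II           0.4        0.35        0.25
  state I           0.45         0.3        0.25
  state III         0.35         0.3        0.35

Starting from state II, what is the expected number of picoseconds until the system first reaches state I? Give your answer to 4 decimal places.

2.9752

Let t(s) be the expected number of picoseconds to first reach state I from state s, with t(state I) = 0. Conditioning on the first picosecond:
t(state II) = 1 + 0.4·t(state II) + 0.25·t(state III)
t(state III) = 1 + 0.35·t(state II) + 0.35·t(state III)
Solving: t(state II) = 2.9752, t(state III) = 3.1405.
Expected picoseconds from state II to state I: 2.9752.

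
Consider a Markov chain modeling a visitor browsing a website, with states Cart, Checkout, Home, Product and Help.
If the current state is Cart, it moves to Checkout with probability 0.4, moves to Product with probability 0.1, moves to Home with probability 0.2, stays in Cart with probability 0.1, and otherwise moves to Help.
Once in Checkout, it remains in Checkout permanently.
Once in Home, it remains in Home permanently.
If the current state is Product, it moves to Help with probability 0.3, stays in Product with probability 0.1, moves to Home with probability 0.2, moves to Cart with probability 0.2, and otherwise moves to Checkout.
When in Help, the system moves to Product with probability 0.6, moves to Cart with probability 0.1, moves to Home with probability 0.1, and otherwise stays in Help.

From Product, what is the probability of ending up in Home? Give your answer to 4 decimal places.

Let h(s) be the probability of absorption at Home starting from transient state s. Then h(Home) = 1 and h(Checkout) = 0. By first-step analysis:
h(Cart) = 0.1·h(Cart) + 0.4·0 + 0.2·1 + 0.1·h(Product) + 0.2·h(Help)
h(Product) = 0.2·h(Cart) + 0.2·0 + 0.2·1 + 0.1·h(Product) + 0.3·h(Help)
h(Help) = 0.1·h(Cart) + 0.1·1 + 0.6·h(Product) + 0.2·h(Help)
Solving: h(Cart) = 0.3976, h(Product) = 0.4918, h(Help) = 0.5435.
Starting from Product, the probability is 0.4918.

0.4918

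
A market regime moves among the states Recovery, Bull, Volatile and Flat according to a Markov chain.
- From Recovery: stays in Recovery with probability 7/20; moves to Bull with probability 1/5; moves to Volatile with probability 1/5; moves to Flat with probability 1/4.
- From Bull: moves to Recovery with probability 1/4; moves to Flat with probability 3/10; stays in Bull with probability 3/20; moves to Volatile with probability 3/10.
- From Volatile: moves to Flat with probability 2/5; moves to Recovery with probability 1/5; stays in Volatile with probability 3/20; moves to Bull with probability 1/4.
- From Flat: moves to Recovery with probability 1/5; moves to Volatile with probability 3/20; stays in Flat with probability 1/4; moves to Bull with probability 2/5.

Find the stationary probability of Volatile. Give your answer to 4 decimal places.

0.2009

Let the stationary distribution be π with π = πP and π_1 + π_2 + π_3 + π_4 = 1.
π_1 = 0.35·π_1 + 0.25·π_2 + 0.2·π_3 + 0.2·π_4
π_2 = 0.2·π_1 + 0.15·π_2 + 0.25·π_3 + 0.4·π_4
π_3 = 0.2·π_1 + 0.3·π_2 + 0.15·π_3 + 0.15·π_4
Solving with the normalization constraint gives π = (0.2503, 0.2558, 0.2009, 0.2929).
So the stationary probability of Volatile is 0.2009.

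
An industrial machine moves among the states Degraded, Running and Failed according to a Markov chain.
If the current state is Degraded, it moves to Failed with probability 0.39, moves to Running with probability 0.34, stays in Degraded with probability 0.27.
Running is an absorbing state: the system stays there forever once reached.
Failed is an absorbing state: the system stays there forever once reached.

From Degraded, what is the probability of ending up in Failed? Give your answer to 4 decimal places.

Let h(s) be the probability of absorption at Failed starting from transient state s. Then h(Failed) = 1 and h(Running) = 0. By first-step analysis:
h(Degraded) = 0.27·h(Degraded) + 0.34·0 + 0.39·1
Solving: h(Degraded) = 0.5342.
Starting from Degraded, the probability is 0.5342.

0.5342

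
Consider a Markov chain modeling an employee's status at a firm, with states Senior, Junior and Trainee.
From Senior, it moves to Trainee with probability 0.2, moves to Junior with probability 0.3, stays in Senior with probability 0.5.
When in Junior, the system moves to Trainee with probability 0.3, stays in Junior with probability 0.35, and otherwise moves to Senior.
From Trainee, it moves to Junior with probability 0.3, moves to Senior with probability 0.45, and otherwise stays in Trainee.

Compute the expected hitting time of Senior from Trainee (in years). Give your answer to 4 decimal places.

2.3899

Let t(s) be the expected number of years to first reach Senior from state s, with t(Senior) = 0. Conditioning on the first year:
t(Junior) = 1 + 0.35·t(Junior) + 0.3·t(Trainee)
t(Trainee) = 1 + 0.3·t(Junior) + 0.25·t(Trainee)
Solving: t(Junior) = 2.6415, t(Trainee) = 2.3899.
Expected years from Trainee to Senior: 2.3899.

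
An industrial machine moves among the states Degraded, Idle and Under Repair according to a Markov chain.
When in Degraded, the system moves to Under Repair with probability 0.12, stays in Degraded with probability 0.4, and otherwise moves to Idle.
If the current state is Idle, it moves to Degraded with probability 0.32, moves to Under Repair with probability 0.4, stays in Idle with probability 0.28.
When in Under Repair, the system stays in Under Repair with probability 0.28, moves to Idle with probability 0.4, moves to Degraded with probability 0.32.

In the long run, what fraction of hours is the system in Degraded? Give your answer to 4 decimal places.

0.3478

Let the stationary distribution be π with π = πP and π_1 + π_2 + π_3 = 1.
π_1 = 0.4·π_1 + 0.32·π_2 + 0.32·π_3
π_2 = 0.48·π_1 + 0.28·π_2 + 0.4·π_3
Solving with the normalization constraint gives π = (0.3478, 0.3820, 0.2702).
So the stationary probability of Degraded is 0.3478.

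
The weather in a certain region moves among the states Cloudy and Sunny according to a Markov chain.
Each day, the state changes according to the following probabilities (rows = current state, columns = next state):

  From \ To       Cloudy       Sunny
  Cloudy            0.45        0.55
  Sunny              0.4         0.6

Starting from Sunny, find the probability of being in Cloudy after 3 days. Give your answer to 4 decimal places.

Propagate the distribution vector 3 days from Sunny.
After 0 days: (0.0000, 1.0000)
After 1 day: (0.4000, 0.6000)
After 2 days: (0.4200, 0.5800)
After 3 days: (0.4210, 0.5790)
P(in Cloudy after 3 days) = 0.4210

0.4210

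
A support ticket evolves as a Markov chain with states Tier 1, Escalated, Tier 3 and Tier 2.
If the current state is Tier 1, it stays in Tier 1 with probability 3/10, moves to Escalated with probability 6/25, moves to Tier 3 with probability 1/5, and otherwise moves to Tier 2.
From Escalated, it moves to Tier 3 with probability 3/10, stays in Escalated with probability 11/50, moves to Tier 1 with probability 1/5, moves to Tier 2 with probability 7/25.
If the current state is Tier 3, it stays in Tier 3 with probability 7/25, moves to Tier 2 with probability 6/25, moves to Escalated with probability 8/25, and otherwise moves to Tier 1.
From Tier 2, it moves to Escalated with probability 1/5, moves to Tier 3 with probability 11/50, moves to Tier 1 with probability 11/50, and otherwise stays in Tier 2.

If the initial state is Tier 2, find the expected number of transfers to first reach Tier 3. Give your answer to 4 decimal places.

4.3029

Let t(s) be the expected number of transfers to first reach Tier 3 from state s, with t(Tier 3) = 0. Conditioning on the first transfer:
t(Tier 1) = 1 + 0.3·t(Tier 1) + 0.24·t(Escalated) + 0.26·t(Tier 2)
t(Escalated) = 1 + 0.2·t(Tier 1) + 0.22·t(Escalated) + 0.28·t(Tier 2)
t(Tier 2) = 1 + 0.22·t(Tier 1) + 0.2·t(Escalated) + 0.36·t(Tier 2)
Solving: t(Tier 1) = 4.3811, t(Escalated) = 3.9500, t(Tier 2) = 4.3029.
Expected transfers from Tier 2 to Tier 3: 4.3029.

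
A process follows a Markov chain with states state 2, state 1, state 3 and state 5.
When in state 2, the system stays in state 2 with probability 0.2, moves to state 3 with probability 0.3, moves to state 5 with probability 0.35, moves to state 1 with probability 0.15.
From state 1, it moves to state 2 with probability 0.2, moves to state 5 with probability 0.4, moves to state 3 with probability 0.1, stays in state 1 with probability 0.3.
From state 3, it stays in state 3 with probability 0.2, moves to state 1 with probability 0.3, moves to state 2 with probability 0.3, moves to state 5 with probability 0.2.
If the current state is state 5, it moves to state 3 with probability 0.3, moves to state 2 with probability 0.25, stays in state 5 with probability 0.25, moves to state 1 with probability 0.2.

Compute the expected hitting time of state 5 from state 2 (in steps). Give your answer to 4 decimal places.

Let t(s) be the expected number of steps to first reach state 5 from state s, with t(state 5) = 0. Conditioning on the first step:
t(state 2) = 1 + 0.2·t(state 2) + 0.15·t(state 1) + 0.3·t(state 3)
t(state 1) = 1 + 0.2·t(state 2) + 0.3·t(state 1) + 0.1·t(state 3)
t(state 3) = 1 + 0.3·t(state 2) + 0.3·t(state 1) + 0.2·t(state 3)
Solving: t(state 2) = 3.0684, t(state 1) = 2.7981, t(state 3) = 3.4499.
Expected steps from state 2 to state 5: 3.0684.

3.0684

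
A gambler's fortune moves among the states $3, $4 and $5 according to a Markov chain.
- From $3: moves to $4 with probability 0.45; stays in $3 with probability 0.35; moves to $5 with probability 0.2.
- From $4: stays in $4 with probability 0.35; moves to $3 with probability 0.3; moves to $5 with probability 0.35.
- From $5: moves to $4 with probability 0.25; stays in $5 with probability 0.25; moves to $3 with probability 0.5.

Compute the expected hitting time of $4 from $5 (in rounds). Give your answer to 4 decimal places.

2.9677

Let t(s) be the expected number of rounds to first reach $4 from state s, with t($4) = 0. Conditioning on the first round:
t($3) = 1 + 0.35·t($3) + 0.2·t($5)
t($5) = 1 + 0.5·t($3) + 0.25·t($5)
Solving: t($3) = 2.4516, t($5) = 2.9677.
Expected rounds from $5 to $4: 2.9677.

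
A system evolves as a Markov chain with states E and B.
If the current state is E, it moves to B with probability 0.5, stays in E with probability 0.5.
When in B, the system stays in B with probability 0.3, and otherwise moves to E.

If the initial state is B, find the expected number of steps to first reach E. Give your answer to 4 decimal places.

Let t(s) be the expected number of steps to first reach E from state s, with t(E) = 0. Conditioning on the first step:
t(B) = 1 + 0.3·t(B)
Solving: t(B) = 1.4286.
Expected steps from B to E: 1.4286.

1.4286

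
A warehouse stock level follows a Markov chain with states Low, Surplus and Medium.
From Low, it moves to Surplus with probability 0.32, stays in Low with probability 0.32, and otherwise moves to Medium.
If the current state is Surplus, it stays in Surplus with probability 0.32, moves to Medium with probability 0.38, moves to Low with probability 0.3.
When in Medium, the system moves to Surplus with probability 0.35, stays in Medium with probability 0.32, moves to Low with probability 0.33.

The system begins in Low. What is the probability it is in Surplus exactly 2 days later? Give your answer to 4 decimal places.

Sum over the intermediate state after 1 day:
P = P(Low→Low)·P(Low→Surplus) + P(Low→Surplus)·P(Surplus→Surplus) + P(Low→Medium)·P(Medium→Surplus)
  = 0.32×0.32 + 0.32×0.32 + 0.36×0.35
  = 0.1024 + 0.1024 + 0.1260 = 0.3308

0.3308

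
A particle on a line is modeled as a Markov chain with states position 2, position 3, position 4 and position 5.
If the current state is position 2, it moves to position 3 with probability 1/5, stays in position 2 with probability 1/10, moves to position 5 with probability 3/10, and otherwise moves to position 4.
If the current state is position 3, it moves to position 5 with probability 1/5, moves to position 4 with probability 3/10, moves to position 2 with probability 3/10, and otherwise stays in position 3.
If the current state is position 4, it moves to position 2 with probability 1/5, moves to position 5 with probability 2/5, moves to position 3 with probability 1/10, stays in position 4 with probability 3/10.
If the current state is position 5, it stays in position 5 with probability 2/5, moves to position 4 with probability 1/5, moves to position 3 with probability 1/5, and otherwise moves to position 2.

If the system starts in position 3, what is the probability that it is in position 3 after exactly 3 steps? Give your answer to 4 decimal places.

0.1690

Propagate the distribution vector 3 steps from position 3.
After 0 steps: (0.0000, 1.0000, 0.0000, 0.0000)
After 1 step: (0.3000, 0.2000, 0.3000, 0.2000)
After 2 steps: (0.1900, 0.1700, 0.3100, 0.3300)
After 3 steps: (0.1980, 0.1690, 0.2860, 0.3470)
P(in position 3 after 3 steps) = 0.1690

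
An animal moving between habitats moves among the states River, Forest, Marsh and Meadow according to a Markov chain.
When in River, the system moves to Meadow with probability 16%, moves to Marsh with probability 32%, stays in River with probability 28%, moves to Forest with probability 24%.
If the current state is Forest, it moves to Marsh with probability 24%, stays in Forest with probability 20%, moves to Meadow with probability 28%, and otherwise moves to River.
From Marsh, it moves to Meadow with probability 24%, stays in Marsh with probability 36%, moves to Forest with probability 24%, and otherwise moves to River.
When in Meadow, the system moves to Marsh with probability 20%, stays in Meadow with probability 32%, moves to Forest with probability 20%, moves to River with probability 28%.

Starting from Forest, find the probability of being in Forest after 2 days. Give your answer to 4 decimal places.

Propagate the distribution vector 2 days from Forest.
After 0 days: (0.0000, 1.0000, 0.0000, 0.0000)
After 1 day: (0.2800, 0.2000, 0.2400, 0.2800)
After 2 days: (0.2512, 0.2208, 0.2800, 0.2480)
P(in Forest after 2 days) = 0.2208

0.2208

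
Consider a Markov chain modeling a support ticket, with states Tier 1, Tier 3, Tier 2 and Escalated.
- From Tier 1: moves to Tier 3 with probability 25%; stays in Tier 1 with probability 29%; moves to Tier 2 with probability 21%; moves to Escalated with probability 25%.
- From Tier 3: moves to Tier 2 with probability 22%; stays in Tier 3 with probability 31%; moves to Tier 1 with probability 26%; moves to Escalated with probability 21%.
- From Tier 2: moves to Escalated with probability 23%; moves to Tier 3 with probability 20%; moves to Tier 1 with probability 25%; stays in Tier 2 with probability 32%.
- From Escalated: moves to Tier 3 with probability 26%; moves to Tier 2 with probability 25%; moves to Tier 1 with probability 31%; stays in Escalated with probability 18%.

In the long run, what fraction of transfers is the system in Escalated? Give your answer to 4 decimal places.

Let the stationary distribution be π with π = πP and π_1 + π_2 + π_3 + π_4 = 1.
π_1 = 0.29·π_1 + 0.26·π_2 + 0.25·π_3 + 0.31·π_4
π_2 = 0.25·π_1 + 0.31·π_2 + 0.2·π_3 + 0.26·π_4
π_3 = 0.21·π_1 + 0.22·π_2 + 0.32·π_3 + 0.25·π_4
Solving with the normalization constraint gives π = (0.2768, 0.2551, 0.2487, 0.2195).
So the stationary probability of Escalated is 0.2195.

0.2195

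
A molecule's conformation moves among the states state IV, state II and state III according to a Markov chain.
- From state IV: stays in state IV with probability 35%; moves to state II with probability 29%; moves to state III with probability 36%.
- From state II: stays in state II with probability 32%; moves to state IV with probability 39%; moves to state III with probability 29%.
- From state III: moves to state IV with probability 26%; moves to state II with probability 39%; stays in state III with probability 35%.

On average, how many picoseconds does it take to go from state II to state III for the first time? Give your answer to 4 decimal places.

Let t(s) be the expected number of picoseconds to first reach state III from state s, with t(state III) = 0. Conditioning on the first picosecond:
t(state IV) = 1 + 0.35·t(state IV) + 0.29·t(state II)
t(state II) = 1 + 0.39·t(state IV) + 0.32·t(state II)
Solving: t(state IV) = 2.9492, t(state II) = 3.1621.
Expected picoseconds from state II to state III: 3.1621.

3.1621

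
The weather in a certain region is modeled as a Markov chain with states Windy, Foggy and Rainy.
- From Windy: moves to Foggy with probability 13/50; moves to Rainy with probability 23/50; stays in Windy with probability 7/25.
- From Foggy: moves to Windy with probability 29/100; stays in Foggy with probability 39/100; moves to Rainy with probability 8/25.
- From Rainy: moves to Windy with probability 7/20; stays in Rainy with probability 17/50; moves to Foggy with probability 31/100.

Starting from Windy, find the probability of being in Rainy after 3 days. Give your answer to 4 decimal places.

Propagate the distribution vector 3 days from Windy.
After 0 days: (1.0000, 0.0000, 0.0000)
After 1 day: (0.2800, 0.2600, 0.4600)
After 2 days: (0.3148, 0.3168, 0.3684)
After 3 days: (0.3090, 0.3196, 0.3714)
P(in Rainy after 3 days) = 0.3714

0.3714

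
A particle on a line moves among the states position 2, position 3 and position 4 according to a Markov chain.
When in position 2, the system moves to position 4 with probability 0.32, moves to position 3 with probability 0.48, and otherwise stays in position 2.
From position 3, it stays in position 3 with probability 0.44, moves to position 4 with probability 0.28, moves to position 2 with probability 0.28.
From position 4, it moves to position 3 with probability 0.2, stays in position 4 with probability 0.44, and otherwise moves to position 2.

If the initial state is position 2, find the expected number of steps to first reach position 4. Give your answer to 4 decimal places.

Let t(s) be the expected number of steps to first reach position 4 from state s, with t(position 4) = 0. Conditioning on the first step:
t(position 2) = 1 + 0.2·t(position 2) + 0.48·t(position 3)
t(position 3) = 1 + 0.28·t(position 2) + 0.44·t(position 3)
Solving: t(position 2) = 3.3163, t(position 3) = 3.4439.
Expected steps from position 2 to position 4: 3.3163.

3.3163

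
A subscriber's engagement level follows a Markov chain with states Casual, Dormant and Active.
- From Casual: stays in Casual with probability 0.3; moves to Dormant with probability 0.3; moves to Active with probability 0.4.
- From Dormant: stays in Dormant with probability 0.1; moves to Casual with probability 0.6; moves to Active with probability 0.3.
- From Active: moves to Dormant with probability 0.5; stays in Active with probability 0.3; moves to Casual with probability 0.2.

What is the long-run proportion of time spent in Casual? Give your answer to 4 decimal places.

Let the stationary distribution be π with π = πP and π_1 + π_2 + π_3 = 1.
π_1 = 0.3·π_1 + 0.6·π_2 + 0.2·π_3
π_2 = 0.3·π_1 + 0.1·π_2 + 0.5·π_3
Solving with the normalization constraint gives π = (0.3582, 0.3060, 0.3358).
So the stationary probability of Casual is 0.3582.

0.3582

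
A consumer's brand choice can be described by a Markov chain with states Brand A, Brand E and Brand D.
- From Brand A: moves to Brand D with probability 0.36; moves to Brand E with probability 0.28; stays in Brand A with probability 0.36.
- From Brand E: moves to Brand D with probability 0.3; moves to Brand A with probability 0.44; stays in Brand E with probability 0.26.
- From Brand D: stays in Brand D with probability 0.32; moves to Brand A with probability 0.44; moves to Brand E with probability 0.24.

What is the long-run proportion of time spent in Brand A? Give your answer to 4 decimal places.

0.4074

Let the stationary distribution be π with π = πP and π_1 + π_2 + π_3 = 1.
π_1 = 0.36·π_1 + 0.44·π_2 + 0.44·π_3
π_2 = 0.28·π_1 + 0.26·π_2 + 0.24·π_3
Solving with the normalization constraint gives π = (0.4074, 0.2615, 0.3311).
So the stationary probability of Brand A is 0.4074.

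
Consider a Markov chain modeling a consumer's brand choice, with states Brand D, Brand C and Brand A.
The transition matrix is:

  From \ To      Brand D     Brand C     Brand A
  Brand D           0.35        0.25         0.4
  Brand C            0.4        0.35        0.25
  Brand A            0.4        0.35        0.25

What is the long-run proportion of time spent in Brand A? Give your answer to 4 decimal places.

Let the stationary distribution be π with π = πP and π_1 + π_2 + π_3 = 1.
π_1 = 0.35·π_1 + 0.4·π_2 + 0.4·π_3
π_2 = 0.25·π_1 + 0.35·π_2 + 0.35·π_3
Solving with the normalization constraint gives π = (0.3810, 0.3119, 0.3071).
So the stationary probability of Brand A is 0.3071.

0.3071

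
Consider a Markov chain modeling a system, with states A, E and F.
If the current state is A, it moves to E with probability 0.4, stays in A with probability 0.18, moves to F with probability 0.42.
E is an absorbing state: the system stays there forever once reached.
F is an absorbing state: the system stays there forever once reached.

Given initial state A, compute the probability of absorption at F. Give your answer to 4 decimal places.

Let h(s) be the probability of absorption at F starting from transient state s. Then h(F) = 1 and h(E) = 0. By first-step analysis:
h(A) = 0.18·h(A) + 0.4·0 + 0.42·1
Solving: h(A) = 0.5122.
Starting from A, the probability is 0.5122.

0.5122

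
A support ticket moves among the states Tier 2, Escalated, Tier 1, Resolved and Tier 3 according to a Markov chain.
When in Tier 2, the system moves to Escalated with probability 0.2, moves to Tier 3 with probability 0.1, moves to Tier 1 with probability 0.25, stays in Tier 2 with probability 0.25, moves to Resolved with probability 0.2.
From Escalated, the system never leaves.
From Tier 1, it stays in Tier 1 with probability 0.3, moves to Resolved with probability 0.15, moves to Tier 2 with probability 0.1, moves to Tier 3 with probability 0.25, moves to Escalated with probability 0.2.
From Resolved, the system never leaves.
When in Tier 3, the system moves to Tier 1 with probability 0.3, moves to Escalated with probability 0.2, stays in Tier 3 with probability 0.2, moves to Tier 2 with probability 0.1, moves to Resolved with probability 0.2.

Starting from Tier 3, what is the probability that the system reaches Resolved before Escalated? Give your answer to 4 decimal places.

0.4809

Let h(s) be the probability of absorption at Resolved starting from transient state s. Then h(Resolved) = 1 and h(Escalated) = 0. By first-step analysis:
h(Tier 2) = 0.25·h(Tier 2) + 0.2·0 + 0.25·h(Tier 1) + 0.2·1 + 0.1·h(Tier 3)
h(Tier 1) = 0.1·h(Tier 2) + 0.2·0 + 0.3·h(Tier 1) + 0.15·1 + 0.25·h(Tier 3)
h(Tier 3) = 0.1·h(Tier 2) + 0.2·0 + 0.3·h(Tier 1) + 0.2·1 + 0.2·h(Tier 3)
Solving: h(Tier 2) = 0.4824, h(Tier 1) = 0.4550, h(Tier 3) = 0.4809.
Starting from Tier 3, the probability is 0.4809.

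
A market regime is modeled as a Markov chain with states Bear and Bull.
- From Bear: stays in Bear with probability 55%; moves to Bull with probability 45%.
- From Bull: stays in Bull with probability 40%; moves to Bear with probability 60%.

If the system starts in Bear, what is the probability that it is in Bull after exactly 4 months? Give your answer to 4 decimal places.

0.4286

Propagate the distribution vector 4 months from Bear.
After 0 months: (1.0000, 0.0000)
After 1 month: (0.5500, 0.4500)
After 2 months: (0.5725, 0.4275)
After 3 months: (0.5714, 0.4286)
After 4 months: (0.5714, 0.4286)
P(in Bull after 4 months) = 0.4286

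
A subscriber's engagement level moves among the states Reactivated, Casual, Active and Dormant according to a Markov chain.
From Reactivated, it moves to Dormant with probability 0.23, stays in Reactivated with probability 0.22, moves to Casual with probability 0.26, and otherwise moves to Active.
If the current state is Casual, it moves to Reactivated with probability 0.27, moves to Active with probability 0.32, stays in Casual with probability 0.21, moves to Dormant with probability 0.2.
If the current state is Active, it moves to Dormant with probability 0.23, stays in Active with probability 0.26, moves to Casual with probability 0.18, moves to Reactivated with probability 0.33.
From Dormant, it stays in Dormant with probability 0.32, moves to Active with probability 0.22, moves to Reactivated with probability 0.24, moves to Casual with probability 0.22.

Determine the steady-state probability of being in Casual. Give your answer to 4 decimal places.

0.2176

Let the stationary distribution be π with π = πP and π_1 + π_2 + π_3 + π_4 = 1.
π_1 = 0.22·π_1 + 0.27·π_2 + 0.33·π_3 + 0.24·π_4
π_2 = 0.26·π_1 + 0.21·π_2 + 0.18·π_3 + 0.22·π_4
π_3 = 0.29·π_1 + 0.32·π_2 + 0.26·π_3 + 0.22·π_4
Solving with the normalization constraint gives π = (0.2656, 0.2176, 0.2712, 0.2456).
So the stationary probability of Casual is 0.2176.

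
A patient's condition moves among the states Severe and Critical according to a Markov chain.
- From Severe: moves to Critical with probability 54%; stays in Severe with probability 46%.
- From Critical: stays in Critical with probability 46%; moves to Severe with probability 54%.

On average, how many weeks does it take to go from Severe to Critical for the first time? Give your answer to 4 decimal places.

1.8519

Let t(s) be the expected number of weeks to first reach Critical from state s, with t(Critical) = 0. Conditioning on the first week:
t(Severe) = 1 + 0.46·t(Severe)
Solving: t(Severe) = 1.8519.
Expected weeks from Severe to Critical: 1.8519.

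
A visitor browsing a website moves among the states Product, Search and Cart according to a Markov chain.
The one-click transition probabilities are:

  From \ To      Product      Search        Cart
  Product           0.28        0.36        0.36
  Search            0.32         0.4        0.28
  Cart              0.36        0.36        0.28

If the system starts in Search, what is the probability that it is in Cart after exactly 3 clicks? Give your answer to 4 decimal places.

Propagate the distribution vector 3 clicks from Search.
After 0 clicks: (0.0000, 1.0000, 0.0000)
After 1 click: (0.3200, 0.4000, 0.2800)
After 2 clicks: (0.3184, 0.3760, 0.3056)
After 3 clicks: (0.3195, 0.3750, 0.3055)
P(in Cart after 3 clicks) = 0.3055

0.3055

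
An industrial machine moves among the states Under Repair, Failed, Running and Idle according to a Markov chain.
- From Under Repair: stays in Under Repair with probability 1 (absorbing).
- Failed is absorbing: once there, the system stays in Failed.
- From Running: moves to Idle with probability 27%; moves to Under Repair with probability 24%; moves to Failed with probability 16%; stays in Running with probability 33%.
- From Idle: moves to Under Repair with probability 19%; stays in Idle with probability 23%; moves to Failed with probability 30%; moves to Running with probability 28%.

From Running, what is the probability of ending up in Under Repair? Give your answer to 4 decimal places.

Let h(s) be the probability of absorption at Under Repair starting from transient state s. Then h(Under Repair) = 1 and h(Failed) = 0. By first-step analysis:
h(Running) = 0.24·1 + 0.16·0 + 0.33·h(Running) + 0.27·h(Idle)
h(Idle) = 0.19·1 + 0.3·0 + 0.28·h(Running) + 0.23·h(Idle)
Solving: h(Running) = 0.5362, h(Idle) = 0.4417.
Starting from Running, the probability is 0.5362.

0.5362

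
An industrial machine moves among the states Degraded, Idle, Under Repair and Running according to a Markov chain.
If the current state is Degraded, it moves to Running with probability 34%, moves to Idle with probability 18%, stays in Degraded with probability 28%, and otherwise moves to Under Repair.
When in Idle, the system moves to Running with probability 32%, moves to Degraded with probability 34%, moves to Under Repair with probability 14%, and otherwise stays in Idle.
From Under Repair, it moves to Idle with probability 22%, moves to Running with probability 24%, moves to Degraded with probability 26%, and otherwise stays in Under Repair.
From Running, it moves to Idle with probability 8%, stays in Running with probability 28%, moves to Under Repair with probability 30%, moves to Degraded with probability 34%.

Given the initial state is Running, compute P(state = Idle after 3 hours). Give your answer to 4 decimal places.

0.1640

Propagate the distribution vector 3 hours from Running.
After 0 hours: (0.0000, 0.0000, 0.0000, 1.0000)
After 1 hour: (0.3400, 0.0800, 0.3000, 0.2800)
After 2 hours: (0.2956, 0.1656, 0.2472, 0.2916)
After 3 hours: (0.3025, 0.1640, 0.2390, 0.2945)
P(in Idle after 3 hours) = 0.1640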